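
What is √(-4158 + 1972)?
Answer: I*√2186 ≈ 46.755*I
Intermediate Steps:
√(-4158 + 1972) = √(-2186) = I*√2186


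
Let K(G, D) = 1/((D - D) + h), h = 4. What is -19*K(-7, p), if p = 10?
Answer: -19/4 ≈ -4.7500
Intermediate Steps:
K(G, D) = ¼ (K(G, D) = 1/((D - D) + 4) = 1/(0 + 4) = 1/4 = ¼)
-19*K(-7, p) = -19*¼ = -19/4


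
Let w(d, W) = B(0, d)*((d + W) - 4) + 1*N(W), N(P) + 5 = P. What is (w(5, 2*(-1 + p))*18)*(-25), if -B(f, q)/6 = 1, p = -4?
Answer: -17550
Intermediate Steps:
B(f, q) = -6 (B(f, q) = -6*1 = -6)
N(P) = -5 + P
w(d, W) = 19 - 6*d - 5*W (w(d, W) = -6*((d + W) - 4) + 1*(-5 + W) = -6*((W + d) - 4) + (-5 + W) = -6*(-4 + W + d) + (-5 + W) = (24 - 6*W - 6*d) + (-5 + W) = 19 - 6*d - 5*W)
(w(5, 2*(-1 + p))*18)*(-25) = ((19 - 6*5 - 10*(-1 - 4))*18)*(-25) = ((19 - 30 - 10*(-5))*18)*(-25) = ((19 - 30 - 5*(-10))*18)*(-25) = ((19 - 30 + 50)*18)*(-25) = (39*18)*(-25) = 702*(-25) = -17550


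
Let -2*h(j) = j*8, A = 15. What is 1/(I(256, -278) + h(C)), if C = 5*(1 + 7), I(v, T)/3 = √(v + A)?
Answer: -160/23161 - 3*√271/23161 ≈ -0.0090405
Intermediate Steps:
I(v, T) = 3*√(15 + v) (I(v, T) = 3*√(v + 15) = 3*√(15 + v))
C = 40 (C = 5*8 = 40)
h(j) = -4*j (h(j) = -j*8/2 = -4*j)
1/(I(256, -278) + h(C)) = 1/(3*√(15 + 256) - 4*40) = 1/(3*√271 - 160) = 1/(-160 + 3*√271)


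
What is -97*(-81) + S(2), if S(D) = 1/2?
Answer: 15715/2 ≈ 7857.5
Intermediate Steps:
S(D) = 1/2 (S(D) = 1*(1/2) = 1/2)
-97*(-81) + S(2) = -97*(-81) + 1/2 = 7857 + 1/2 = 15715/2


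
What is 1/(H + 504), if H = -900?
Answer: -1/396 ≈ -0.0025253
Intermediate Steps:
1/(H + 504) = 1/(-900 + 504) = 1/(-396) = -1/396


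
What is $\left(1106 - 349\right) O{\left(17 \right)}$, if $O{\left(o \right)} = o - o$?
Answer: $0$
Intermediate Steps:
$O{\left(o \right)} = 0$
$\left(1106 - 349\right) O{\left(17 \right)} = \left(1106 - 349\right) 0 = 757 \cdot 0 = 0$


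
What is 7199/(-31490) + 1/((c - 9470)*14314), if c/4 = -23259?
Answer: -5281441562703/23102180068580 ≈ -0.22861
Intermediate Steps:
c = -93036 (c = 4*(-23259) = -93036)
7199/(-31490) + 1/((c - 9470)*14314) = 7199/(-31490) + 1/(-93036 - 9470*14314) = 7199*(-1/31490) + (1/14314)/(-102506) = -7199/31490 - 1/102506*1/14314 = -7199/31490 - 1/1467270884 = -5281441562703/23102180068580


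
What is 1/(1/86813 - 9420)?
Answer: -86813/817778459 ≈ -0.00010616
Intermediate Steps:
1/(1/86813 - 9420) = 1/(-817778459/86813) = -86813/817778459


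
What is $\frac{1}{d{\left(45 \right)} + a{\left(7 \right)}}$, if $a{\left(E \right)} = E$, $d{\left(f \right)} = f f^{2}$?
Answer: $\frac{1}{91132} \approx 1.0973 \cdot 10^{-5}$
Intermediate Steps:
$d{\left(f \right)} = f^{3}$
$\frac{1}{d{\left(45 \right)} + a{\left(7 \right)}} = \frac{1}{45^{3} + 7} = \frac{1}{91125 + 7} = \frac{1}{91132}$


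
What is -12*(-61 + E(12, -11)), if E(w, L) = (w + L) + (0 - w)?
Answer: 864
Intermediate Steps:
E(w, L) = L (E(w, L) = (L + w) - w = L)
-12*(-61 + E(12, -11)) = -12*(-61 - 11) = -12*(-72) = 864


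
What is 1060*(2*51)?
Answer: 108120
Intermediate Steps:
1060*(2*51) = 1060*102 = 108120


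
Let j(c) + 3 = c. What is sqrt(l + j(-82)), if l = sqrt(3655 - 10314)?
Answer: sqrt(-85 + I*sqrt(6659)) ≈ 4.0516 + 10.071*I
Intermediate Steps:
j(c) = -3 + c
l = I*sqrt(6659) (l = sqrt(-6659) = I*sqrt(6659) ≈ 81.603*I)
sqrt(l + j(-82)) = sqrt(I*sqrt(6659) + (-3 - 82)) = sqrt(I*sqrt(6659) - 85) = sqrt(-85 + I*sqrt(6659))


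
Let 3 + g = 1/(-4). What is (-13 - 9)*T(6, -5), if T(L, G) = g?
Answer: 143/2 ≈ 71.500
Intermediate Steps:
g = -13/4 (g = -3 + 1/(-4) = -3 - ¼ = -13/4 ≈ -3.2500)
T(L, G) = -13/4
(-13 - 9)*T(6, -5) = (-13 - 9)*(-13/4) = -22*(-13/4) = 143/2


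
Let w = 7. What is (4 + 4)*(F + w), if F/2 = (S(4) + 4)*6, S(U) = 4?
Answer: 824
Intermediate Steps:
F = 96 (F = 2*((4 + 4)*6) = 2*(8*6) = 2*48 = 96)
(4 + 4)*(F + w) = (4 + 4)*(96 + 7) = 8*103 = 824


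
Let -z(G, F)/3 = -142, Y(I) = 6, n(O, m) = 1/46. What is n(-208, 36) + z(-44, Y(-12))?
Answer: 19597/46 ≈ 426.02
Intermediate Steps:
n(O, m) = 1/46
z(G, F) = 426 (z(G, F) = -3*(-142) = 426)
n(-208, 36) + z(-44, Y(-12)) = 1/46 + 426 = 19597/46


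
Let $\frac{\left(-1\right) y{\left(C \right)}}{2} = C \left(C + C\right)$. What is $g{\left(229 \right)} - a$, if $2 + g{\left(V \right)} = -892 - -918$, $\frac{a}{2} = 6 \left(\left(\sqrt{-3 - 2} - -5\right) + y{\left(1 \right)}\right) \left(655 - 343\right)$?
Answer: $-3720 - 3744 i \sqrt{5} \approx -3720.0 - 8371.8 i$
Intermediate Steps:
$y{\left(C \right)} = - 4 C^{2}$ ($y{\left(C \right)} = - 2 C \left(C + C\right) = - 2 C 2 C = - 2 \cdot 2 C^{2} = - 4 C^{2}$)
$a = 3744 + 3744 i \sqrt{5}$ ($a = 2 \cdot 6 \left(\left(\sqrt{-3 - 2} - -5\right) - 4 \cdot 1^{2}\right) \left(655 - 343\right) = 2 \cdot 6 \left(\left(\sqrt{-5} + 5\right) - 4\right) 312 = 2 \cdot 6 \left(\left(i \sqrt{5} + 5\right) - 4\right) 312 = 2 \cdot 6 \left(\left(5 + i \sqrt{5}\right) - 4\right) 312 = 2 \cdot 6 \left(1 + i \sqrt{5}\right) 312 = 2 \left(6 + 6 i \sqrt{5}\right) 312 = 2 \left(1872 + 1872 i \sqrt{5}\right) = 3744 + 3744 i \sqrt{5} \approx 3744.0 + 8371.8 i$)
$g{\left(V \right)} = 24$ ($g{\left(V \right)} = -2 - -26 = -2 + \left(-892 + 918\right) = -2 + 26 = 24$)
$g{\left(229 \right)} - a = 24 - \left(3744 + 3744 i \sqrt{5}\right) = -3720 - 3744 i \sqrt{5}$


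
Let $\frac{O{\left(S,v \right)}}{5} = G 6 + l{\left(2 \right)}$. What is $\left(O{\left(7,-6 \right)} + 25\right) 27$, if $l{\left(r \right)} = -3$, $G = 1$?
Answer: $1080$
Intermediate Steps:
$O{\left(S,v \right)} = 15$ ($O{\left(S,v \right)} = 5 \left(1 \cdot 6 - 3\right) = 5 \left(6 - 3\right) = 5 \cdot 3 = 15$)
$\left(O{\left(7,-6 \right)} + 25\right) 27 = \left(15 + 25\right) 27 = 40 \cdot 27 = 1080$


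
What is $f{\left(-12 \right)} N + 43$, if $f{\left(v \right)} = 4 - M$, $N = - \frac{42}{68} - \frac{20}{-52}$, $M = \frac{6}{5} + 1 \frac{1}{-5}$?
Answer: $\frac{18697}{442} \approx 42.301$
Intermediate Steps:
$M = 1$ ($M = 6 \cdot \frac{1}{5} + 1 \left(- \frac{1}{5}\right) = \frac{6}{5} - \frac{1}{5} = 1$)
$N = - \frac{103}{442}$ ($N = \left(-42\right) \frac{1}{68} - - \frac{5}{13} = - \frac{21}{34} + \frac{5}{13} = - \frac{103}{442} \approx -0.23303$)
$f{\left(v \right)} = 3$ ($f{\left(v \right)} = 4 - 1 = 3$)
$f{\left(-12 \right)} N + 43 = 3 \left(- \frac{103}{442}\right) + 43 = - \frac{309}{442} + 43 = \frac{18697}{442}$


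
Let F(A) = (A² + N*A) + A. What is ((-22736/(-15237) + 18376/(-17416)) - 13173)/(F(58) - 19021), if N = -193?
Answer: 33611262638/68365325889 ≈ 0.49164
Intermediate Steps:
F(A) = A² - 192*A (F(A) = (A² - 193*A) + A = A² - 192*A)
((-22736/(-15237) + 18376/(-17416)) - 13173)/(F(58) - 19021) = ((-22736/(-15237) + 18376/(-17416)) - 13173)/(58*(-192 + 58) - 19021) = ((-22736*(-1/15237) + 18376*(-1/17416)) - 13173)/(58*(-134) - 19021) = ((22736/15237 - 2297/2177) - 13173)/(-7772 - 19021) = (14496883/33170949 - 13173)/(-26793) = -436946414294/33170949*(-1/26793) = 33611262638/68365325889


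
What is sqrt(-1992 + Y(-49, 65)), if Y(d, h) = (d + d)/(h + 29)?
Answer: I*sqrt(4402631)/47 ≈ 44.643*I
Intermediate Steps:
Y(d, h) = 2*d/(29 + h) (Y(d, h) = (2*d)/(29 + h) = 2*d/(29 + h))
sqrt(-1992 + Y(-49, 65)) = sqrt(-1992 + 2*(-49)/(29 + 65)) = sqrt(-1992 + 2*(-49)/94) = sqrt(-1992 + 2*(-49)*(1/94)) = sqrt(-1992 - 49/47) = sqrt(-93673/47) = I*sqrt(4402631)/47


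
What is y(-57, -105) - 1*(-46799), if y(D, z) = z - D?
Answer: 46751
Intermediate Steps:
y(-57, -105) - 1*(-46799) = (-105 - 1*(-57)) - 1*(-46799) = (-105 + 57) + 46799 = -48 + 46799 = 46751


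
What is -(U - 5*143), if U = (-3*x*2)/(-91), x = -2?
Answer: 65077/91 ≈ 715.13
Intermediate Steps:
U = -12/91 (U = (-3*(-2)*2)/(-91) = (6*2)*(-1/91) = 12*(-1/91) = -12/91 ≈ -0.13187)
-(U - 5*143) = -(-12/91 - 5*143) = -(-12/91 - 715) = -1*(-65077/91) = 65077/91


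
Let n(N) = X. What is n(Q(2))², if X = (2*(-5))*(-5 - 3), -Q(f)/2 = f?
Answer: 6400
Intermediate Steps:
Q(f) = -2*f
X = 80 (X = -10*(-8) = 80)
n(N) = 80
n(Q(2))² = 80² = 6400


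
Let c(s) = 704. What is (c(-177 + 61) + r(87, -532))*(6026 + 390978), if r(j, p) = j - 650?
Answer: 55977564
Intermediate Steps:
r(j, p) = -650 + j
(c(-177 + 61) + r(87, -532))*(6026 + 390978) = (704 + (-650 + 87))*(6026 + 390978) = (704 - 563)*397004 = 141*397004 = 55977564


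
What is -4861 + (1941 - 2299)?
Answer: -5219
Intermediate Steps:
-4861 + (1941 - 2299) = -4861 - 358 = -5219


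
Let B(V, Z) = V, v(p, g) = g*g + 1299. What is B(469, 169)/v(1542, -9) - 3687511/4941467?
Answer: -2771217157/6819224460 ≈ -0.40638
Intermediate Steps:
v(p, g) = 1299 + g² (v(p, g) = g² + 1299 = 1299 + g²)
B(469, 169)/v(1542, -9) - 3687511/4941467 = 469/(1299 + (-9)²) - 3687511/4941467 = 469/(1299 + 81) - 3687511*1/4941467 = 469/1380 - 3687511/4941467 = -2771217157/6819224460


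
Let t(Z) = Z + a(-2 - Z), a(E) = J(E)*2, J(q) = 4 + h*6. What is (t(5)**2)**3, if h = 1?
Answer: 244140625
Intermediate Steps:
J(q) = 10 (J(q) = 4 + 1*6 = 4 + 6 = 10)
a(E) = 20 (a(E) = 10*2 = 20)
t(Z) = 20 + Z (t(Z) = Z + 20 = 20 + Z)
(t(5)**2)**3 = ((20 + 5)**2)**3 = (25**2)**3 = 625**3 = 244140625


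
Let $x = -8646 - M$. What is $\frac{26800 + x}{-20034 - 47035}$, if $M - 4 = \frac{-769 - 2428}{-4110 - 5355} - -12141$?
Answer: $- \frac{56871988}{634808085} \approx -0.089589$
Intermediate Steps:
$M = \frac{114955622}{9465}$ ($M = 4 + \left(\frac{-769 - 2428}{-4110 - 5355} - -12141\right) = 4 + \left(- \frac{3197}{-9465} + 12141\right) = 4 + \left(\left(-3197\right) \left(- \frac{1}{9465}\right) + 12141\right) = 4 + \left(\frac{3197}{9465} + 12141\right) = 4 + \frac{114917762}{9465} = \frac{114955622}{9465} \approx 12145.0$)
$x = - \frac{196790012}{9465}$ ($x = -8646 - \frac{114955622}{9465} = - \frac{196790012}{9465} \approx -20791.0$)
$\frac{26800 + x}{-20034 - 47035} = \frac{26800 - \frac{196790012}{9465}}{-20034 - 47035} = \frac{56871988}{9465 \left(-67069\right)} = \frac{56871988}{9465} \left(- \frac{1}{67069}\right) = - \frac{56871988}{634808085}$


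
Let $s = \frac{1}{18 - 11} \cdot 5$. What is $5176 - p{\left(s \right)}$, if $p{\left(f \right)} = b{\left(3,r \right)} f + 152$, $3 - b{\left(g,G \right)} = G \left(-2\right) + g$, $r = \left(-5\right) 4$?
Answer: $\frac{35368}{7} \approx 5052.6$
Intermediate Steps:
$r = -20$
$b{\left(g,G \right)} = 3 - g + 2 G$ ($b{\left(g,G \right)} = 3 - \left(G \left(-2\right) + g\right) = 3 - \left(- 2 G + g\right) = 3 - \left(g - 2 G\right) = 3 + \left(- g + 2 G\right) = 3 - g + 2 G$)
$s = \frac{5}{7}$ ($s = \frac{1}{7} \cdot 5 = \frac{5}{7} \approx 0.71429$)
$p{\left(f \right)} = 152 - 40 f$ ($p{\left(f \right)} = \left(3 - 3 + 2 \left(-20\right)\right) f + 152 = \left(3 - 3 - 40\right) f + 152 = - 40 f + 152 = 152 - 40 f$)
$5176 - p{\left(s \right)} = 5176 - \left(152 - \frac{200}{7}\right) = 5176 - \frac{864}{7} = \frac{35368}{7}$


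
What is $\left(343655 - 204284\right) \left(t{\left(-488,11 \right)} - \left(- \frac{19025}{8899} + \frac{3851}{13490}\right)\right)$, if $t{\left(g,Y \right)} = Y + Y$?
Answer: $\frac{399078046237191}{120047510} \approx 3.3243 \cdot 10^{6}$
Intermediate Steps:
$t{\left(g,Y \right)} = 2 Y$
$\left(343655 - 204284\right) \left(t{\left(-488,11 \right)} - \left(- \frac{19025}{8899} + \frac{3851}{13490}\right)\right) = \left(343655 - 204284\right) \left(2 \cdot 11 - \left(- \frac{19025}{8899} + \frac{3851}{13490}\right)\right) = 139371 \left(22 - - \frac{222377201}{120047510}\right) = 139371 \left(22 + \left(- \frac{3851}{13490} + \frac{19025}{8899}\right)\right) = 139371 \left(22 + \frac{222377201}{120047510}\right) = 139371 \cdot \frac{2863422421}{120047510} = \frac{399078046237191}{120047510}$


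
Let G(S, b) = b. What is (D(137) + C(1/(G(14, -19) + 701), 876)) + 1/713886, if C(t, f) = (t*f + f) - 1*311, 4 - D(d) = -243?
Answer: 197982004721/243435126 ≈ 813.28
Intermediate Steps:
D(d) = 247 (D(d) = 4 - 1*(-243) = 4 + 243 = 247)
C(t, f) = -311 + f + f*t (C(t, f) = (f*t + f) - 311 = (f + f*t) - 311 = -311 + f + f*t)
(D(137) + C(1/(G(14, -19) + 701), 876)) + 1/713886 = (247 + (-311 + 876 + 876/(-19 + 701))) + 1/713886 = (247 + (-311 + 876 + 876/682)) + 1/713886 = (247 + (-311 + 876 + 876*(1/682))) + 1/713886 = (247 + (-311 + 876 + 438/341)) + 1/713886 = (247 + 193103/341) + 1/713886 = 277330/341 + 1/713886 = 197982004721/243435126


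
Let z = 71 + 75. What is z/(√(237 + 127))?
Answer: 73*√91/91 ≈ 7.6525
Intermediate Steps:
z = 146
z/(√(237 + 127)) = 146/√(237 + 127) = 146/√364 = 146/(2*√91) = (√91/182)*146 = 73*√91/91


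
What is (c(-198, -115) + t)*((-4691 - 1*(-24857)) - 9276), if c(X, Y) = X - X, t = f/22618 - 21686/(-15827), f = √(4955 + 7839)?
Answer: 33737220/2261 + 5445*√12794/11309 ≈ 14976.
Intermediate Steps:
f = √12794 ≈ 113.11
t = 3098/2261 + √12794/22618 (t = √12794/22618 - 21686/(-15827) = √12794*(1/22618) - 21686*(-1/15827) = √12794/22618 + 3098/2261 = 3098/2261 + √12794/22618 ≈ 1.3752)
c(X, Y) = 0
(c(-198, -115) + t)*((-4691 - 1*(-24857)) - 9276) = (0 + (3098/2261 + √12794/22618))*((-4691 - 1*(-24857)) - 9276) = (3098/2261 + √12794/22618)*((-4691 + 24857) - 9276) = (3098/2261 + √12794/22618)*(20166 - 9276) = (3098/2261 + √12794/22618)*10890 = 33737220/2261 + 5445*√12794/11309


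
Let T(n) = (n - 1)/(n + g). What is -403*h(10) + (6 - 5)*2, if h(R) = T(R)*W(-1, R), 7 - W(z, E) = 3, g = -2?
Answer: -3623/2 ≈ -1811.5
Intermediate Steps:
W(z, E) = 4 (W(z, E) = 7 - 1*3 = 7 - 3 = 4)
T(n) = (-1 + n)/(-2 + n) (T(n) = (n - 1)/(n - 2) = (-1 + n)/(-2 + n))
h(R) = 4*(-1 + R)/(-2 + R) (h(R) = ((-1 + R)/(-2 + R))*4 = 4*(-1 + R)/(-2 + R))
-403*h(10) + (6 - 5)*2 = -1612*(-1 + 10)/(-2 + 10) + (6 - 5)*2 = -1612*9/8 + 1*2 = -1612*9/8 + 2 = -403*9/2 + 2 = -3627/2 + 2 = -3623/2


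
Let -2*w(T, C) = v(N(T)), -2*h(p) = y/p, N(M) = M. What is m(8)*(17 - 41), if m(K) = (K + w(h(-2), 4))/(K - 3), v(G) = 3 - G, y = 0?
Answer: -156/5 ≈ -31.200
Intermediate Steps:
h(p) = 0 (h(p) = -0/p = -½*0 = 0)
w(T, C) = -3/2 + T/2 (w(T, C) = -(3 - T)/2 = -3/2 + T/2)
m(K) = (-3/2 + K)/(-3 + K) (m(K) = (K + (-3/2 + (½)*0))/(K - 3) = (K + (-3/2 + 0))/(-3 + K) = (K - 3/2)/(-3 + K) = (-3/2 + K)/(-3 + K))
m(8)*(17 - 41) = ((-3/2 + 8)/(-3 + 8))*(17 - 41) = ((13/2)/5)*(-24) = ((⅕)*(13/2))*(-24) = (13/10)*(-24) = -156/5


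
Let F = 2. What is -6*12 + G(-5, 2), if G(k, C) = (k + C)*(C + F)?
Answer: -84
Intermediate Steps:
G(k, C) = (2 + C)*(C + k) (G(k, C) = (k + C)*(C + 2) = (C + k)*(2 + C) = (2 + C)*(C + k))
-6*12 + G(-5, 2) = -6*12 + (2² + 2*2 + 2*(-5) + 2*(-5)) = -72 + (4 + 4 - 10 - 10) = -72 - 12 = -84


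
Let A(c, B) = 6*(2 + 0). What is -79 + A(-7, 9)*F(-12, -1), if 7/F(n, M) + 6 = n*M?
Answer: -65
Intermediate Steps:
F(n, M) = 7/(-6 + M*n) (F(n, M) = 7/(-6 + n*M) = 7/(-6 + M*n))
A(c, B) = 12 (A(c, B) = 6*2 = 12)
-79 + A(-7, 9)*F(-12, -1) = -79 + 12*(7/(-6 - 1*(-12))) = -79 + 12*(7/(-6 + 12)) = -79 + 12*(7/6) = -79 + 14 = -65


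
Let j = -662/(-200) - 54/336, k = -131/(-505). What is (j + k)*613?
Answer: 295459257/141400 ≈ 2089.5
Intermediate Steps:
k = 131/505 (k = -131*(-1/505) = 131/505 ≈ 0.25941)
j = 4409/1400 (j = -662*(-1/200) - 54*1/336 = 331/100 - 9/56 = 4409/1400 ≈ 3.1493)
(j + k)*613 = (4409/1400 + 131/505)*613 = (481989/141400)*613 = 295459257/141400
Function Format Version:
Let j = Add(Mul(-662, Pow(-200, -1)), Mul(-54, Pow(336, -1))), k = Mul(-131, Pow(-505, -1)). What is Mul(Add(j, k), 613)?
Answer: Rational(295459257, 141400) ≈ 2089.5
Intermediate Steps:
k = Rational(131, 505) (k = Mul(-131, Rational(-1, 505)) = Rational(131, 505) ≈ 0.25941)
j = Rational(4409, 1400) (j = Add(Mul(-662, Rational(-1, 200)), Mul(-54, Rational(1, 336))) = Add(Rational(331, 100), Rational(-9, 56)) = Rational(4409, 1400) ≈ 3.1493)
Mul(Add(j, k), 613) = Mul(Add(Rational(4409, 1400), Rational(131, 505)), 613) = Mul(Rational(481989, 141400), 613) = Rational(295459257, 141400)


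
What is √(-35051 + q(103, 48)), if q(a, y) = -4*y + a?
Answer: 2*I*√8785 ≈ 187.46*I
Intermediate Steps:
q(a, y) = a - 4*y
√(-35051 + q(103, 48)) = √(-35051 + (103 - 4*48)) = √(-35051 + (103 - 192)) = √(-35051 - 89) = √(-35140) = 2*I*√8785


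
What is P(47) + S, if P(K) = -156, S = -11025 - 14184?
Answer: -25365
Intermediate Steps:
S = -25209
P(47) + S = -156 - 25209 = -25365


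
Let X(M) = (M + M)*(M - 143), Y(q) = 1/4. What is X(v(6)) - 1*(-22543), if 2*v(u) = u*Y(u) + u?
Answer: 171989/8 ≈ 21499.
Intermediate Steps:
Y(q) = 1/4
v(u) = 5*u/8 (v(u) = (u*(1/4) + u)/2 = (u/4 + u)/2 = (5*u/4)/2 = 5*u/8)
X(M) = 2*M*(-143 + M) (X(M) = (2*M)*(-143 + M) = 2*M*(-143 + M))
X(v(6)) - 1*(-22543) = 2*((5/8)*6)*(-143 + (5/8)*6) - 1*(-22543) = 2*(15/4)*(-143 + 15/4) + 22543 = 2*(15/4)*(-557/4) + 22543 = -8355/8 + 22543 = 171989/8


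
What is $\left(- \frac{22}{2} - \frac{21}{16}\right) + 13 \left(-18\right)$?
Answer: $- \frac{3941}{16} \approx -246.31$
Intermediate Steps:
$\left(- \frac{22}{2} - \frac{21}{16}\right) + 13 \left(-18\right) = \left(\left(-22\right) \frac{1}{2} - \frac{21}{16}\right) - 234 = \left(-11 - \frac{21}{16}\right) - 234 = - \frac{197}{16} - 234 = - \frac{3941}{16}$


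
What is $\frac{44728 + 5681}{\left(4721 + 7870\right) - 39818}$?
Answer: $- \frac{50409}{27227} \approx -1.8514$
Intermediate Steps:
$\frac{44728 + 5681}{\left(4721 + 7870\right) - 39818} = \frac{50409}{12591 - 39818} = \frac{50409}{-27227} = 50409 \left(- \frac{1}{27227}\right) = - \frac{50409}{27227}$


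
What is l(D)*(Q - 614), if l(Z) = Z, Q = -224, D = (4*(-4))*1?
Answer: 13408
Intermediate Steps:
D = -16 (D = -16*1 = -16)
l(D)*(Q - 614) = -16*(-224 - 614) = -16*(-838) = 13408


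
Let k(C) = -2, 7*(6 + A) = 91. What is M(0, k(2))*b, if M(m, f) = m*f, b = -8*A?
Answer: 0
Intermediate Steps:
A = 7 (A = -6 + (⅐)*91 = -6 + 13 = 7)
b = -56 (b = -8*7 = -56)
M(m, f) = f*m
M(0, k(2))*b = -2*0*(-56) = 0*(-56) = 0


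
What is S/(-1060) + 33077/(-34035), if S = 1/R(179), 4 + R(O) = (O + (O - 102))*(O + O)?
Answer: -71404158607/73472216720 ≈ -0.97185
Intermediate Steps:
R(O) = -4 + 2*O*(-102 + 2*O) (R(O) = -4 + (O + (O - 102))*(O + O) = -4 + (O + (-102 + O))*(2*O) = -4 + (-102 + 2*O)*(2*O) = -4 + 2*O*(-102 + 2*O))
S = 1/91644 (S = 1/(-4 - 204*179 + 4*179²) = 1/(-4 - 36516 + 4*32041) = 1/(-4 - 36516 + 128164) = 1/91644 ≈ 1.0912e-5)
S/(-1060) + 33077/(-34035) = (1/91644)/(-1060) + 33077/(-34035) = (1/91644)*(-1/1060) + 33077*(-1/34035) = -1/97142640 - 33077/34035 = -71404158607/73472216720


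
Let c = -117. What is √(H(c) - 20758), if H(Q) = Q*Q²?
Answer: I*√1622371 ≈ 1273.7*I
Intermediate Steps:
H(Q) = Q³
√(H(c) - 20758) = √((-117)³ - 20758) = √(-1601613 - 20758) = √(-1622371) = I*√1622371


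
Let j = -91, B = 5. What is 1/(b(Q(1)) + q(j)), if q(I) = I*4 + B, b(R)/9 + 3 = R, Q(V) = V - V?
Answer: -1/386 ≈ -0.0025907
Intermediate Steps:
Q(V) = 0
b(R) = -27 + 9*R
q(I) = 5 + 4*I (q(I) = I*4 + 5 = 4*I + 5 = 5 + 4*I)
1/(b(Q(1)) + q(j)) = 1/((-27 + 9*0) + (5 + 4*(-91))) = 1/((-27 + 0) + (5 - 364)) = 1/(-27 - 359) = 1/(-386) = -1/386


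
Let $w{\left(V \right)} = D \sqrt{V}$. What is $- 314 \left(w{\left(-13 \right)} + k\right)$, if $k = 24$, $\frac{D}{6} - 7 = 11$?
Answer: $-7536 - 33912 i \sqrt{13} \approx -7536.0 - 1.2227 \cdot 10^{5} i$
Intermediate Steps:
$D = 108$ ($D = 42 + 6 \cdot 11 = 42 + 66 = 108$)
$w{\left(V \right)} = 108 \sqrt{V}$
$- 314 \left(w{\left(-13 \right)} + k\right) = - 314 \left(108 \sqrt{-13} + 24\right) = - 314 \left(108 i \sqrt{13} + 24\right) = - 314 \left(24 + 108 i \sqrt{13}\right) = -7536 - 33912 i \sqrt{13}$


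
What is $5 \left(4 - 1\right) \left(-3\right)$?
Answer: $-45$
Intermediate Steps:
$5 \left(4 - 1\right) \left(-3\right) = 5 \cdot 3 \left(-3\right) = 15 \left(-3\right) = -45$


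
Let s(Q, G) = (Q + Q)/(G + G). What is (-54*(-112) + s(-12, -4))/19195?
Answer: 6051/19195 ≈ 0.31524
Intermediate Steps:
s(Q, G) = Q/G (s(Q, G) = (2*Q)/((2*G)) = (2*Q)*(1/(2*G)) = Q/G)
(-54*(-112) + s(-12, -4))/19195 = (-54*(-112) - 12/(-4))/19195 = (6048 - 12*(-¼))*(1/19195) = (6048 + 3)*(1/19195) = 6051*(1/19195) = 6051/19195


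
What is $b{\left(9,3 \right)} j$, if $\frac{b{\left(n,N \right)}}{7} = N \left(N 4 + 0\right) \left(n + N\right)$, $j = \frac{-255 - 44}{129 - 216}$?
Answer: $\frac{301392}{29} \approx 10393.0$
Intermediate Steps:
$j = \frac{299}{87}$ ($j = - \frac{299}{-87} = \left(-299\right) \left(- \frac{1}{87}\right) = \frac{299}{87} \approx 3.4368$)
$b{\left(n,N \right)} = 28 N^{2} \left(N + n\right)$ ($b{\left(n,N \right)} = 7 N \left(N 4 + 0\right) \left(n + N\right) = 7 N \left(4 N + 0\right) \left(N + n\right) = 7 N 4 N \left(N + n\right) = 7 \cdot 4 N^{2} \left(N + n\right) = 28 N^{2} \left(N + n\right)$)
$b{\left(9,3 \right)} j = 28 \cdot 3^{2} \left(3 + 9\right) \frac{299}{87} = 28 \cdot 9 \cdot 12 \cdot \frac{299}{87} = 3024 \cdot \frac{299}{87} = \frac{301392}{29}$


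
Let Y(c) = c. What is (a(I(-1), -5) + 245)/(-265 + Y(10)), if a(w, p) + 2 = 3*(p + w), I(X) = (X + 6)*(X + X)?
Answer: -66/85 ≈ -0.77647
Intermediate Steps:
I(X) = 2*X*(6 + X) (I(X) = (6 + X)*(2*X) = 2*X*(6 + X))
a(w, p) = -2 + 3*p + 3*w (a(w, p) = -2 + 3*(p + w) = -2 + (3*p + 3*w) = -2 + 3*p + 3*w)
(a(I(-1), -5) + 245)/(-265 + Y(10)) = ((-2 + 3*(-5) + 3*(2*(-1)*(6 - 1))) + 245)/(-265 + 10) = ((-2 - 15 + 3*(2*(-1)*5)) + 245)/(-255) = ((-2 - 15 + 3*(-10)) + 245)*(-1/255) = ((-2 - 15 - 30) + 245)*(-1/255) = (-47 + 245)*(-1/255) = 198*(-1/255) = -66/85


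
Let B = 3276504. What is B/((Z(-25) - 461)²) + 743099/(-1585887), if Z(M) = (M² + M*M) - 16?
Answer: 4752141896677/947613473223 ≈ 5.0149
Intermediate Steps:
Z(M) = -16 + 2*M² (Z(M) = (M² + M²) - 16 = 2*M² - 16 = -16 + 2*M²)
B/((Z(-25) - 461)²) + 743099/(-1585887) = 3276504/(((-16 + 2*(-25)²) - 461)²) + 743099/(-1585887) = 3276504/(((-16 + 2*625) - 461)²) + 743099*(-1/1585887) = 3276504/(((-16 + 1250) - 461)²) - 743099/1585887 = 3276504/((1234 - 461)²) - 743099/1585887 = 3276504/(773²) - 743099/1585887 = 3276504/597529 - 743099/1585887 = 4752141896677/947613473223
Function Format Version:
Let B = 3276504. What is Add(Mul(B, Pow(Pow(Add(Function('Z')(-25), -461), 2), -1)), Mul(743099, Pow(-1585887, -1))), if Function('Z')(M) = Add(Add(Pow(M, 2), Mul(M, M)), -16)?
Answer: Rational(4752141896677, 947613473223) ≈ 5.0149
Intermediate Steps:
Function('Z')(M) = Add(-16, Mul(2, Pow(M, 2))) (Function('Z')(M) = Add(Add(Pow(M, 2), Pow(M, 2)), -16) = Add(Mul(2, Pow(M, 2)), -16) = Add(-16, Mul(2, Pow(M, 2))))
Add(Mul(B, Pow(Pow(Add(Function('Z')(-25), -461), 2), -1)), Mul(743099, Pow(-1585887, -1))) = Add(Mul(3276504, Pow(Pow(Add(Add(-16, Mul(2, Pow(-25, 2))), -461), 2), -1)), Mul(743099, Pow(-1585887, -1))) = Add(Mul(3276504, Pow(Pow(Add(Add(-16, Mul(2, 625)), -461), 2), -1)), Mul(743099, Rational(-1, 1585887))) = Add(Mul(3276504, Pow(Pow(Add(Add(-16, 1250), -461), 2), -1)), Rational(-743099, 1585887)) = Add(Mul(3276504, Pow(Pow(Add(1234, -461), 2), -1)), Rational(-743099, 1585887)) = Add(Mul(3276504, Pow(Pow(773, 2), -1)), Rational(-743099, 1585887)) = Add(Mul(3276504, Pow(597529, -1)), Rational(-743099, 1585887)) = Add(Mul(3276504, Rational(1, 597529)), Rational(-743099, 1585887)) = Add(Rational(3276504, 597529), Rational(-743099, 1585887)) = Rational(4752141896677, 947613473223)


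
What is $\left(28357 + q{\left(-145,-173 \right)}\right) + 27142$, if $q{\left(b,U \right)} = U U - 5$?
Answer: $85423$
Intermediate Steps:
$q{\left(b,U \right)} = -5 + U^{2}$ ($q{\left(b,U \right)} = U^{2} - 5 = -5 + U^{2}$)
$\left(28357 + q{\left(-145,-173 \right)}\right) + 27142 = \left(28357 - \left(5 - \left(-173\right)^{2}\right)\right) + 27142 = \left(28357 + \left(-5 + 29929\right)\right) + 27142 = \left(28357 + 29924\right) + 27142 = 58281 + 27142 = 85423$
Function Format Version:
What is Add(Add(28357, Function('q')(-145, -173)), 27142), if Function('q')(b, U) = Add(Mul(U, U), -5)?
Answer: 85423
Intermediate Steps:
Function('q')(b, U) = Add(-5, Pow(U, 2)) (Function('q')(b, U) = Add(Pow(U, 2), -5) = Add(-5, Pow(U, 2)))
Add(Add(28357, Function('q')(-145, -173)), 27142) = Add(Add(28357, Add(-5, Pow(-173, 2))), 27142) = Add(Add(28357, Add(-5, 29929)), 27142) = Add(Add(28357, 29924), 27142) = Add(58281, 27142) = 85423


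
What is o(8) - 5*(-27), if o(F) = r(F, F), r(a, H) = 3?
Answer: 138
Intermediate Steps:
o(F) = 3
o(8) - 5*(-27) = 3 - 5*(-27) = 3 + 135 = 138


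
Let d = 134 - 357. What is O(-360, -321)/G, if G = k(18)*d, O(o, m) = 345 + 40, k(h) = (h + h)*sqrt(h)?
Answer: -385*sqrt(2)/48168 ≈ -0.011304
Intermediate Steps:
k(h) = 2*h**(3/2) (k(h) = (2*h)*sqrt(h) = 2*h**(3/2))
O(o, m) = 385
d = -223
G = -24084*sqrt(2) (G = (2*18**(3/2))*(-223) = (2*(54*sqrt(2)))*(-223) = (108*sqrt(2))*(-223) = -24084*sqrt(2) ≈ -34060.)
O(-360, -321)/G = 385/((-24084*sqrt(2))) = 385*(-sqrt(2)/48168) = -385*sqrt(2)/48168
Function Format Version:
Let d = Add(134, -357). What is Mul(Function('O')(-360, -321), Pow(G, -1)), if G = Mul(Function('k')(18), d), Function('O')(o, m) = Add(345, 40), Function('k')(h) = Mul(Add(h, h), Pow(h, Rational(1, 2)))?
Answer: Mul(Rational(-385, 48168), Pow(2, Rational(1, 2))) ≈ -0.011304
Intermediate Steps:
Function('k')(h) = Mul(2, Pow(h, Rational(3, 2))) (Function('k')(h) = Mul(Mul(2, h), Pow(h, Rational(1, 2))) = Mul(2, Pow(h, Rational(3, 2))))
Function('O')(o, m) = 385
d = -223
G = Mul(-24084, Pow(2, Rational(1, 2))) (G = Mul(Mul(2, Pow(18, Rational(3, 2))), -223) = Mul(Mul(2, Mul(54, Pow(2, Rational(1, 2)))), -223) = Mul(Mul(108, Pow(2, Rational(1, 2))), -223) = Mul(-24084, Pow(2, Rational(1, 2))) ≈ -34060.)
Mul(Function('O')(-360, -321), Pow(G, -1)) = Mul(385, Pow(Mul(-24084, Pow(2, Rational(1, 2))), -1)) = Mul(385, Mul(Rational(-1, 48168), Pow(2, Rational(1, 2)))) = Mul(Rational(-385, 48168), Pow(2, Rational(1, 2)))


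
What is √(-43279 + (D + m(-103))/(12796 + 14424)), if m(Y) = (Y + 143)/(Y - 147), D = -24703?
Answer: I*√200420704022595/68050 ≈ 208.04*I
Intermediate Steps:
m(Y) = (143 + Y)/(-147 + Y)
√(-43279 + (D + m(-103))/(12796 + 14424)) = √(-43279 + (-24703 + (143 - 103)/(-147 - 103))/(12796 + 14424)) = √(-43279 + (-24703 + 40/(-250))/27220) = √(-43279 + (-24703 - 1/250*40)*(1/27220)) = √(-43279 + (-24703 - 4/25)*(1/27220)) = √(-43279 - 617579/25*1/27220) = √(-43279 - 617579/680500) = √(-29451977079/680500) = I*√200420704022595/68050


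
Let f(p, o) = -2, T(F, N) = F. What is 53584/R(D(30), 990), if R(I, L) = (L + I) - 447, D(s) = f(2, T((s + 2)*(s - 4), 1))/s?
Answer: 50235/509 ≈ 98.693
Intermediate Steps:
D(s) = -2/s
R(I, L) = -447 + I + L (R(I, L) = (I + L) - 447 = -447 + I + L)
53584/R(D(30), 990) = 53584/(-447 - 2/30 + 990) = 53584/(-447 - 2*1/30 + 990) = 53584/(-447 - 1/15 + 990) = 53584/(8144/15) = 53584*(15/8144) = 50235/509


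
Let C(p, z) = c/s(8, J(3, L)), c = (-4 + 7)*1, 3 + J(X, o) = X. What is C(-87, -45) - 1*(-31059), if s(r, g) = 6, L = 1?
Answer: 62119/2 ≈ 31060.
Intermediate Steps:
J(X, o) = -3 + X
c = 3 (c = 3*1 = 3)
C(p, z) = ½ (C(p, z) = 3/6 = 3*(⅙) = ½)
C(-87, -45) - 1*(-31059) = ½ - 1*(-31059) = ½ + 31059 = 62119/2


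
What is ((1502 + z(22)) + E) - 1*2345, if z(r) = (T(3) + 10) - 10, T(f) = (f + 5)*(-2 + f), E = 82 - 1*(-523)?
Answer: -230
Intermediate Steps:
E = 605 (E = 82 + 523 = 605)
T(f) = (-2 + f)*(5 + f) (T(f) = (5 + f)*(-2 + f) = (-2 + f)*(5 + f))
z(r) = 8 (z(r) = ((-10 + 3**2 + 3*3) + 10) - 10 = ((-10 + 9 + 9) + 10) - 10 = (8 + 10) - 10 = 18 - 10 = 8)
((1502 + z(22)) + E) - 1*2345 = ((1502 + 8) + 605) - 1*2345 = (1510 + 605) - 2345 = 2115 - 2345 = -230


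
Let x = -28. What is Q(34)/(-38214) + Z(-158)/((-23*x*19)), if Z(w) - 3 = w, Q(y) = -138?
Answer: -705767/77931084 ≈ -0.0090563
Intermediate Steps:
Z(w) = 3 + w
Q(34)/(-38214) + Z(-158)/((-23*x*19)) = -138/(-38214) + (3 - 158)/((-23*(-28)*19)) = -138*(-1/38214) - 155/(644*19) = 23/6369 - 155/12236 = -705767/77931084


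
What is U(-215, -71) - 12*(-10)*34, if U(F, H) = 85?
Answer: 4165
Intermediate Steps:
U(-215, -71) - 12*(-10)*34 = 85 - 12*(-10)*34 = 85 - (-120)*34 = 85 - 1*(-4080) = 85 + 4080 = 4165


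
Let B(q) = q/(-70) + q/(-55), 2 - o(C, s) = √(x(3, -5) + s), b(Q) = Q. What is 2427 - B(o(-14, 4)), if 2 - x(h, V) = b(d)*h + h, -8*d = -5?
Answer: 186884/77 - 15*√2/616 ≈ 2427.0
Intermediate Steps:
d = 5/8 (d = -⅛*(-5) = 5/8 ≈ 0.62500)
x(h, V) = 2 - 13*h/8 (x(h, V) = 2 - (5*h/8 + h) = 2 - 13*h/8)
o(C, s) = 2 - √(-23/8 + s) (o(C, s) = 2 - √((2 - 13/8*3) + s) = 2 - √((2 - 39/8) + s) = 2 - √(-23/8 + s))
B(q) = -5*q/154 (B(q) = q*(-1/70) + q*(-1/55) = -q/70 - q/55 = -5*q/154)
2427 - B(o(-14, 4)) = 2427 - (-5)*(2 - √(-46 + 16*4)/4)/154 = 2427 - (-5)*(2 - √(-46 + 64)/4)/154 = 2427 - (-5)*(2 - 3*√2/4)/154 = 2427 - (-5/77 + 15*√2/616) = 2427 + (5/77 - 15*√2/616) = 186884/77 - 15*√2/616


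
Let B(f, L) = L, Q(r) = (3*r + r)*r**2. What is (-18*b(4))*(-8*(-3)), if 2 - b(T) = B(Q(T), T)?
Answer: 864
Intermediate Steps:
Q(r) = 4*r**3 (Q(r) = (4*r)*r**2 = 4*r**3)
b(T) = 2 - T
(-18*b(4))*(-8*(-3)) = (-18*(2 - 1*4))*(-8*(-3)) = -18*(2 - 4)*24 = -18*(-2)*24 = 36*24 = 864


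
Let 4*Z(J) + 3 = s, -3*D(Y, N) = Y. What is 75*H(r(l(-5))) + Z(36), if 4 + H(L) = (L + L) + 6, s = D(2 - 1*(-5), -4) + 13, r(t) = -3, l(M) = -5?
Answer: -3577/12 ≈ -298.08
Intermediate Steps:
D(Y, N) = -Y/3
s = 32/3 (s = -(2 - 1*(-5))/3 + 13 = -(2 + 5)/3 + 13 = -⅓*7 + 13 = -7/3 + 13 = 32/3 ≈ 10.667)
H(L) = 2 + 2*L (H(L) = -4 + ((L + L) + 6) = -4 + (2*L + 6) = -4 + (6 + 2*L) = 2 + 2*L)
Z(J) = 23/12 (Z(J) = -¾ + (¼)*(32/3) = -¾ + 8/3 = 23/12)
75*H(r(l(-5))) + Z(36) = 75*(2 + 2*(-3)) + 23/12 = 75*(2 - 6) + 23/12 = 75*(-4) + 23/12 = -300 + 23/12 = -3577/12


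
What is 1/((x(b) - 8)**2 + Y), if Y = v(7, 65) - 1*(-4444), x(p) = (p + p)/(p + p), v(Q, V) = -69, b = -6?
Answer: 1/4424 ≈ 0.00022604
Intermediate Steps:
x(p) = 1 (x(p) = (2*p)/((2*p)) = (2*p)*(1/(2*p)) = 1)
Y = 4375 (Y = -69 - 1*(-4444) = -69 + 4444 = 4375)
1/((x(b) - 8)**2 + Y) = 1/((1 - 8)**2 + 4375) = 1/((-7)**2 + 4375) = 1/(49 + 4375) = 1/4424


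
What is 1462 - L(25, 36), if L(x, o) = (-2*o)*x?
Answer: 3262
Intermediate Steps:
L(x, o) = -2*o*x
1462 - L(25, 36) = 1462 - (-2)*36*25 = 1462 - 1*(-1800) = 1462 + 1800 = 3262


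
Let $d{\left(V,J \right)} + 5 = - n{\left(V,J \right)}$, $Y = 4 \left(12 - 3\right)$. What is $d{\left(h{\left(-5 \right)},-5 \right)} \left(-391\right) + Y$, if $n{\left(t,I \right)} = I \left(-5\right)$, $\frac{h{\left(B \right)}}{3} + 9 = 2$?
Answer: $11766$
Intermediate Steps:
$h{\left(B \right)} = -21$ ($h{\left(B \right)} = -27 + 3 \cdot 2 = -27 + 6 = -21$)
$Y = 36$ ($Y = 4 \cdot 9 = 36$)
$n{\left(t,I \right)} = - 5 I$
$d{\left(V,J \right)} = -5 + 5 J$ ($d{\left(V,J \right)} = -5 - - 5 J = -5 + 5 J$)
$d{\left(h{\left(-5 \right)},-5 \right)} \left(-391\right) + Y = \left(-5 + 5 \left(-5\right)\right) \left(-391\right) + 36 = \left(-5 - 25\right) \left(-391\right) + 36 = \left(-30\right) \left(-391\right) + 36 = 11730 + 36 = 11766$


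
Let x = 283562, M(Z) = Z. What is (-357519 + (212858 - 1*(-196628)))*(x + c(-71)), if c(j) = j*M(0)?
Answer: 14735866454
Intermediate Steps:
c(j) = 0 (c(j) = j*0 = 0)
(-357519 + (212858 - 1*(-196628)))*(x + c(-71)) = (-357519 + (212858 - 1*(-196628)))*(283562 + 0) = (-357519 + (212858 + 196628))*283562 = (-357519 + 409486)*283562 = 51967*283562 = 14735866454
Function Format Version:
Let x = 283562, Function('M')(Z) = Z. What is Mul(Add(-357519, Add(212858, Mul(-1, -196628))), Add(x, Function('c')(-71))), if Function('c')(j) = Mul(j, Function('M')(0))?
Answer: 14735866454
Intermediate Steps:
Function('c')(j) = 0 (Function('c')(j) = Mul(j, 0) = 0)
Mul(Add(-357519, Add(212858, Mul(-1, -196628))), Add(x, Function('c')(-71))) = Mul(Add(-357519, Add(212858, Mul(-1, -196628))), Add(283562, 0)) = Mul(Add(-357519, Add(212858, 196628)), 283562) = Mul(Add(-357519, 409486), 283562) = Mul(51967, 283562) = 14735866454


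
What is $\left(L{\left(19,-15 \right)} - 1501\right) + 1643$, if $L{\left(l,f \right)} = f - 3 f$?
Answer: $172$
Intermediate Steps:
$L{\left(l,f \right)} = - 2 f$
$\left(L{\left(19,-15 \right)} - 1501\right) + 1643 = \left(\left(-2\right) \left(-15\right) - 1501\right) + 1643 = \left(30 - 1501\right) + 1643 = -1471 + 1643 = 172$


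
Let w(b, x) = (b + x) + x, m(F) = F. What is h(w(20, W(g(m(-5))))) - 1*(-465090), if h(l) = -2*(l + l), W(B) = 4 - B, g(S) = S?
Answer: 464938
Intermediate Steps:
w(b, x) = b + 2*x
h(l) = -4*l
h(w(20, W(g(m(-5))))) - 1*(-465090) = -4*(20 + 2*(4 - 1*(-5))) - 1*(-465090) = -4*(20 + 2*(4 + 5)) + 465090 = -4*(20 + 2*9) + 465090 = -4*(20 + 18) + 465090 = -4*38 + 465090 = -152 + 465090 = 464938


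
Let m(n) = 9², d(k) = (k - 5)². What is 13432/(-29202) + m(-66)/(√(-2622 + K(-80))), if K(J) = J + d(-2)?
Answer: -6716/14601 - 81*I*√2653/2653 ≈ -0.45997 - 1.5726*I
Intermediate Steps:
d(k) = (-5 + k)²
K(J) = 49 + J (K(J) = J + (-5 - 2)² = J + (-7)² = J + 49 = 49 + J)
m(n) = 81
13432/(-29202) + m(-66)/(√(-2622 + K(-80))) = 13432/(-29202) + 81/(√(-2622 + (49 - 80))) = 13432*(-1/29202) + 81/(√(-2622 - 31)) = -6716/14601 + 81/(√(-2653)) = -6716/14601 + 81/((I*√2653)) = -6716/14601 + 81*(-I*√2653/2653) = -6716/14601 - 81*I*√2653/2653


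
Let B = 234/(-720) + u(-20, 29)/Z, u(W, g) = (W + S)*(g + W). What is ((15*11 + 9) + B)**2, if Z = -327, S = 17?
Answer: 573932001889/19009600 ≈ 30192.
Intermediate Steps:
u(W, g) = (17 + W)*(W + g) (u(W, g) = (W + 17)*(g + W) = (17 + W)*(W + g))
B = -1057/4360 (B = 234/(-720) + ((-20)**2 + 17*(-20) + 17*29 - 20*29)/(-327) = 234*(-1/720) + (400 - 340 + 493 - 580)*(-1/327) = -13/40 - 27*(-1/327) = -13/40 + 9/109 = -1057/4360 ≈ -0.24243)
((15*11 + 9) + B)**2 = ((15*11 + 9) - 1057/4360)**2 = ((165 + 9) - 1057/4360)**2 = (174 - 1057/4360)**2 = (757583/4360)**2 = 573932001889/19009600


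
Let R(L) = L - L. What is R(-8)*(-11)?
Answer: 0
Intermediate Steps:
R(L) = 0
R(-8)*(-11) = 0*(-11) = 0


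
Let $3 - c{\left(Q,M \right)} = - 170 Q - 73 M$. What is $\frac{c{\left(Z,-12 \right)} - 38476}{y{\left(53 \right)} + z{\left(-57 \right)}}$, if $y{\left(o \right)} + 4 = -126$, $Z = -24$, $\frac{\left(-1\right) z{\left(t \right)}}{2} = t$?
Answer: $\frac{43429}{16} \approx 2714.3$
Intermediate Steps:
$z{\left(t \right)} = - 2 t$
$y{\left(o \right)} = -130$ ($y{\left(o \right)} = -4 - 126 = -130$)
$c{\left(Q,M \right)} = 3 + 73 M + 170 Q$ ($c{\left(Q,M \right)} = 3 - \left(- 170 Q - 73 M\right) = 3 + \left(73 M + 170 Q\right) = 3 + 73 M + 170 Q$)
$\frac{c{\left(Z,-12 \right)} - 38476}{y{\left(53 \right)} + z{\left(-57 \right)}} = \frac{\left(3 + 73 \left(-12\right) + 170 \left(-24\right)\right) - 38476}{-130 - -114} = \frac{\left(3 - 876 - 4080\right) - 38476}{-130 + 114} = \frac{-4953 - 38476}{-16} = \left(-43429\right) \left(- \frac{1}{16}\right) = \frac{43429}{16}$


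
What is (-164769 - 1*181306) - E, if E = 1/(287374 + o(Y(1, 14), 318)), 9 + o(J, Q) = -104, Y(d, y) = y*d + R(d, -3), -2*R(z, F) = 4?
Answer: -99413850576/287261 ≈ -3.4608e+5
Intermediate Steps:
R(z, F) = -2 (R(z, F) = -1/2*4 = -2)
Y(d, y) = -2 + d*y (Y(d, y) = y*d - 2 = d*y - 2 = -2 + d*y)
o(J, Q) = -113 (o(J, Q) = -9 - 104 = -113)
E = 1/287261 (E = 1/(287374 - 113) = 1/287261 ≈ 3.4812e-6)
(-164769 - 1*181306) - E = (-164769 - 1*181306) - 1*1/287261 = (-164769 - 181306) - 1/287261 = -346075 - 1/287261 = -99413850576/287261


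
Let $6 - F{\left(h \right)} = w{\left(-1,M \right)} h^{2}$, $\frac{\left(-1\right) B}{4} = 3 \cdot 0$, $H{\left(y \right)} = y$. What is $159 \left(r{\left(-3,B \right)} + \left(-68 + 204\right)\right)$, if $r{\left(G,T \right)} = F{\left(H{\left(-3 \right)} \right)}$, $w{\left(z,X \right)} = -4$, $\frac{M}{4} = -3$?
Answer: $28302$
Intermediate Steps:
$M = -12$ ($M = 4 \left(-3\right) = -12$)
$B = 0$ ($B = - 4 \cdot 3 \cdot 0 = \left(-4\right) 0 = 0$)
$F{\left(h \right)} = 6 + 4 h^{2}$ ($F{\left(h \right)} = 6 - - 4 h^{2} = 6 + 4 h^{2}$)
$r{\left(G,T \right)} = 42$ ($r{\left(G,T \right)} = 6 + 4 \left(-3\right)^{2} = 6 + 4 \cdot 9 = 6 + 36 = 42$)
$159 \left(r{\left(-3,B \right)} + \left(-68 + 204\right)\right) = 159 \left(42 + \left(-68 + 204\right)\right) = 159 \left(42 + 136\right) = 159 \cdot 178 = 28302$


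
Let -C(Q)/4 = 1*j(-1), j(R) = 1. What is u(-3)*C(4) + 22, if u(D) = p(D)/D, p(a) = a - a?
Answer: 22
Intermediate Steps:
p(a) = 0
u(D) = 0 (u(D) = 0/D = 0)
C(Q) = -4
u(-3)*C(4) + 22 = 0*(-4) + 22 = 0 + 22 = 22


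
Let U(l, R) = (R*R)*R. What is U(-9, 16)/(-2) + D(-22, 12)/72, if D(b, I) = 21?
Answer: -49145/24 ≈ -2047.7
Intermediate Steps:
U(l, R) = R³ (U(l, R) = R²*R = R³)
U(-9, 16)/(-2) + D(-22, 12)/72 = 16³/(-2) + 21/72 = 4096*(-½) + 21*(1/72) = -2048 + 7/24 = -49145/24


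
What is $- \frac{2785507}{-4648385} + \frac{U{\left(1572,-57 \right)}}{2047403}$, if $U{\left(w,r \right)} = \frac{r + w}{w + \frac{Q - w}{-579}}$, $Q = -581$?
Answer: $\frac{5203135333529765686}{8682856400500766855} \approx 0.59924$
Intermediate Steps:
$U{\left(w,r \right)} = \frac{r + w}{\frac{581}{579} + \frac{580 w}{579}}$ ($U{\left(w,r \right)} = \frac{r + w}{w + \frac{-581 - w}{-579}} = \frac{r + w}{w + \left(-581 - w\right) \left(- \frac{1}{579}\right)} = \frac{r + w}{w + \left(\frac{581}{579} + \frac{w}{579}\right)} = \frac{r + w}{\frac{581}{579} + \frac{580 w}{579}}$)
$- \frac{2785507}{-4648385} + \frac{U{\left(1572,-57 \right)}}{2047403} = - \frac{2785507}{-4648385} + \frac{579 \frac{1}{581 + 580 \cdot 1572} \left(-57 + 1572\right)}{2047403} = \left(-2785507\right) \left(- \frac{1}{4648385}\right) + 579 \frac{1}{581 + 911760} \cdot 1515 \cdot \frac{1}{2047403} = \frac{2785507}{4648385} + 579 \cdot \frac{1}{912341} \cdot 1515 \cdot \frac{1}{2047403} = \frac{2785507}{4648385} + \frac{877185}{912341} \cdot \frac{1}{2047403} = \frac{2785507}{4648385} + \frac{877185}{1867929700423} = \frac{5203135333529765686}{8682856400500766855}$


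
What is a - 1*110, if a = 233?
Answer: 123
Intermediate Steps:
a - 1*110 = 233 - 1*110 = 233 - 110 = 123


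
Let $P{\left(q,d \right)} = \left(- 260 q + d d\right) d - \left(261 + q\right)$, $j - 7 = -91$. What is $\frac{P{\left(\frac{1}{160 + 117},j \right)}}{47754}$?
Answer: $- \frac{82114733}{6613929} \approx -12.415$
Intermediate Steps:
$j = -84$ ($j = 7 - 91 = -84$)
$P{\left(q,d \right)} = -261 - q + d \left(d^{2} - 260 q\right)$ ($P{\left(q,d \right)} = \left(- 260 q + d^{2}\right) d - \left(261 + q\right) = \left(d^{2} - 260 q\right) d - \left(261 + q\right) = d \left(d^{2} - 260 q\right) - \left(261 + q\right) = -261 - q + d \left(d^{2} - 260 q\right)$)
$\frac{P{\left(\frac{1}{160 + 117},j \right)}}{47754} = \frac{-261 + \left(-84\right)^{3} - \frac{1}{160 + 117} - - \frac{21840}{160 + 117}}{47754} = \left(-261 - 592704 - \frac{1}{277} - - \frac{21840}{277}\right) \frac{1}{47754} = \left(-261 - 592704 - \frac{1}{277} - \left(-21840\right) \frac{1}{277}\right) \frac{1}{47754} = \left(-261 - 592704 - \frac{1}{277} + \frac{21840}{277}\right) \frac{1}{47754} = \left(- \frac{164229466}{277}\right) \frac{1}{47754} = - \frac{82114733}{6613929}$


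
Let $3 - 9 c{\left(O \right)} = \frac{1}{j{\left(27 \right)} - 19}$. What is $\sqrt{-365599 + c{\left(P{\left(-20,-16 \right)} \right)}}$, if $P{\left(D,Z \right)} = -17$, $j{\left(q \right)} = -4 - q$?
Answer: $\frac{i \sqrt{329038798}}{30} \approx 604.65 i$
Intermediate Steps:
$c{\left(O \right)} = \frac{151}{450}$ ($c{\left(O \right)} = \frac{1}{3} - \frac{1}{9 \left(\left(-4 - 27\right) - 19\right)} = \frac{1}{3} - \frac{1}{9 \left(-31 - 19\right)} = \frac{1}{3} - \frac{1}{9 \left(-50\right)} = \frac{1}{3} - - \frac{1}{450} = \frac{1}{3} + \frac{1}{450} = \frac{151}{450}$)
$\sqrt{-365599 + c{\left(P{\left(-20,-16 \right)} \right)}} = \sqrt{-365599 + \frac{151}{450}} = \sqrt{- \frac{164519399}{450}} = \frac{i \sqrt{329038798}}{30}$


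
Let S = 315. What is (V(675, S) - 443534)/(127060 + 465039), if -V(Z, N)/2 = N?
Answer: -444164/592099 ≈ -0.75015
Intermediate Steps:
V(Z, N) = -2*N
(V(675, S) - 443534)/(127060 + 465039) = (-2*315 - 443534)/(127060 + 465039) = (-630 - 443534)/592099 = -444164*1/592099 = -444164/592099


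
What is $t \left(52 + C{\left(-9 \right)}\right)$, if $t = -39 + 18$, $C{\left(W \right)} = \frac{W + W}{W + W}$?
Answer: $-1113$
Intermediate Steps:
$C{\left(W \right)} = 1$ ($C{\left(W \right)} = \frac{2 W}{2 W} = 2 W \frac{1}{2 W} = 1$)
$t = -21$
$t \left(52 + C{\left(-9 \right)}\right) = - 21 \left(52 + 1\right) = \left(-21\right) 53 = -1113$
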